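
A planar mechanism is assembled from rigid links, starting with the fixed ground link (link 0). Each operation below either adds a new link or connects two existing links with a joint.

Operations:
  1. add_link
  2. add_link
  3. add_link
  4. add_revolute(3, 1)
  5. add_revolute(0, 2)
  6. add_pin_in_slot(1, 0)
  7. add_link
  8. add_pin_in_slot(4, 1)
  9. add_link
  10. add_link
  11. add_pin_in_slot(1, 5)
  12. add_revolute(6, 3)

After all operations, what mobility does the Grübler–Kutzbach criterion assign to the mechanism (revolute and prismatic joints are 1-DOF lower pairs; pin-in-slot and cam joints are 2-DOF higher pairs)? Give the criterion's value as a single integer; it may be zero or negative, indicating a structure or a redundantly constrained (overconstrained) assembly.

link 0 = ground. State L|J1|J2 = 1|0|0
+link1  2|0|0
+link2  3|0|0
+link3  4|0|0
R(3,1) f=1→J1  4|1|0
R(0,2) f=1→J1  4|2|0
PS(1,0) f=2→J2  4|2|1
+link4  5|2|1
PS(4,1) f=2→J2  5|2|2
+link5  6|2|2
+link6  7|2|2
PS(1,5) f=2→J2  7|2|3
R(6,3) f=1→J1  7|3|3
M = 3(7−1)−2·3−3 = 18−6−3 = 9

M = 9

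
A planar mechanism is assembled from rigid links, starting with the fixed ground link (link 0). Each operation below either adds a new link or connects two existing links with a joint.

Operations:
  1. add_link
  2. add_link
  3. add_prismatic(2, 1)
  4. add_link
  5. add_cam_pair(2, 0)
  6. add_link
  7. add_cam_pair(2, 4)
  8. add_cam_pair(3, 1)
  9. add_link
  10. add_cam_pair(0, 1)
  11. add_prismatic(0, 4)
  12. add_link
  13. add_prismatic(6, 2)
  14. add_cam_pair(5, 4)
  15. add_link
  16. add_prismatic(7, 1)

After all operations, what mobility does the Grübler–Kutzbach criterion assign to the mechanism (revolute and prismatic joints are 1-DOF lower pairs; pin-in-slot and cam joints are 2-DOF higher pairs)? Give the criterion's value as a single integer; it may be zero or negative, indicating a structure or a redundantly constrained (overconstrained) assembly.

ground; <1,0,0>
#1 <2,0,0>
#2 <3,0,0>
P:2↔1 J1 <3,1,0>
#3 <4,1,0>
C:2↔0 J2 <4,1,1>
#4 <5,1,1>
C:2↔4 J2 <5,1,2>
C:3↔1 J2 <5,1,3>
#5 <6,1,3>
C:0↔1 J2 <6,1,4>
P:0↔4 J1 <6,2,4>
#6 <7,2,4>
P:6↔2 J1 <7,3,4>
C:5↔4 J2 <7,3,5>
#7 <8,3,5>
P:7↔1 J1 <8,4,5>
3×7 − 2×4 − 1×5 = 8

M = 8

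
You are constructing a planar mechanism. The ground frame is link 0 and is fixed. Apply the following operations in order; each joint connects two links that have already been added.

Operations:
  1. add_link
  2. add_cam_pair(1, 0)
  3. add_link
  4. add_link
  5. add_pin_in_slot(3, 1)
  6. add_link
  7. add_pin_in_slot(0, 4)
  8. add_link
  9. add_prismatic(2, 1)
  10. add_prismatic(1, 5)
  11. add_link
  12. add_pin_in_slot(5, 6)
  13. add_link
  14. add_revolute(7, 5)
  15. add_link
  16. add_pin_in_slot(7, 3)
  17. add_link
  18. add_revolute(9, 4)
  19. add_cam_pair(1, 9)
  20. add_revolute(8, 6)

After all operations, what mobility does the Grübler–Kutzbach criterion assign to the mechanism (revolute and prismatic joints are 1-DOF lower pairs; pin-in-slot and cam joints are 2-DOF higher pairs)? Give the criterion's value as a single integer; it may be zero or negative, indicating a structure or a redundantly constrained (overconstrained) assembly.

M = 11

L=1 J1=0 J2=0
add link → L=2 J1=0 J2=0
C@1,0 dof=2 J2 → L=2 J1=0 J2=1
add link → L=3 J1=0 J2=1
add link → L=4 J1=0 J2=1
PS@3,1 dof=2 J2 → L=4 J1=0 J2=2
add link → L=5 J1=0 J2=2
PS@0,4 dof=2 J2 → L=5 J1=0 J2=3
add link → L=6 J1=0 J2=3
P@2,1 dof=1 J1 → L=6 J1=1 J2=3
P@1,5 dof=1 J1 → L=6 J1=2 J2=3
add link → L=7 J1=2 J2=3
PS@5,6 dof=2 J2 → L=7 J1=2 J2=4
add link → L=8 J1=2 J2=4
R@7,5 dof=1 J1 → L=8 J1=3 J2=4
add link → L=9 J1=3 J2=4
PS@7,3 dof=2 J2 → L=9 J1=3 J2=5
add link → L=10 J1=3 J2=5
R@9,4 dof=1 J1 → L=10 J1=4 J2=5
C@1,9 dof=2 J2 → L=10 J1=4 J2=6
R@8,6 dof=1 J1 → L=10 J1=5 J2=6
M=3(L−1)−2J1−J2=3·9−2·5−6=11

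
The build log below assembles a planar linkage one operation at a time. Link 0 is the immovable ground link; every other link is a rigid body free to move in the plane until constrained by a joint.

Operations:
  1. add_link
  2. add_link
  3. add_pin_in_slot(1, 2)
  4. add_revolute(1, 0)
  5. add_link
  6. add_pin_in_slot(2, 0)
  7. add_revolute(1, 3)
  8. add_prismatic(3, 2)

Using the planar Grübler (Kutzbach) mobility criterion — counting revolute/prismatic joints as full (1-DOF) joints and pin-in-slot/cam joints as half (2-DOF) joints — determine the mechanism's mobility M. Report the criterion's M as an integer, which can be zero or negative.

M = 1

L=1 J1=0 J2=0
add link → L=2 J1=0 J2=0
add link → L=3 J1=0 J2=0
PS@1,2 dof=2 J2 → L=3 J1=0 J2=1
R@1,0 dof=1 J1 → L=3 J1=1 J2=1
add link → L=4 J1=1 J2=1
PS@2,0 dof=2 J2 → L=4 J1=1 J2=2
R@1,3 dof=1 J1 → L=4 J1=2 J2=2
P@3,2 dof=1 J1 → L=4 J1=3 J2=2
M=3(L−1)−2J1−J2=3·3−2·3−2=1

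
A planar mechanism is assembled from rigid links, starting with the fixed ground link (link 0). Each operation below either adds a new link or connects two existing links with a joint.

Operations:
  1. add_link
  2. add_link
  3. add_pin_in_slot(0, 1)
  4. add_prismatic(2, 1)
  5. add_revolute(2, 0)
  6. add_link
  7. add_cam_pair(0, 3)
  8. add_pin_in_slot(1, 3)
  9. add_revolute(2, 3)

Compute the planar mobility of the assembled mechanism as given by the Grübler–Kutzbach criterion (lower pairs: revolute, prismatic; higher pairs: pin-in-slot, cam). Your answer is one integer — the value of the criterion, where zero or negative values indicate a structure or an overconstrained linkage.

ground; <1,0,0>
#1 <2,0,0>
#2 <3,0,0>
PS:0↔1 J2 <3,0,1>
P:2↔1 J1 <3,1,1>
R:2↔0 J1 <3,2,1>
#3 <4,2,1>
C:0↔3 J2 <4,2,2>
PS:1↔3 J2 <4,2,3>
R:2↔3 J1 <4,3,3>
3×3 − 2×3 − 1×3 = 0

M = 0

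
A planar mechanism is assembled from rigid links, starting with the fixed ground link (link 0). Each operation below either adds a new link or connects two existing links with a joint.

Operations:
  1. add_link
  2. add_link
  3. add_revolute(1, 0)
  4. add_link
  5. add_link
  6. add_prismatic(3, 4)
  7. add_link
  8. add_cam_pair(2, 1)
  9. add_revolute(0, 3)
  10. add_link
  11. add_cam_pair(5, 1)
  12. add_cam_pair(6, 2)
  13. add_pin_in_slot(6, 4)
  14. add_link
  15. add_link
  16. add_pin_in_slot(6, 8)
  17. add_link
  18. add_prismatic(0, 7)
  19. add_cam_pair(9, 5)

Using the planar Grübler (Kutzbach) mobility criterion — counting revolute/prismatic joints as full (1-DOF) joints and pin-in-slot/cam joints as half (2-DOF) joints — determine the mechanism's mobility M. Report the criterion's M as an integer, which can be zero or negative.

L=1 J1=0 J2=0
add link → L=2 J1=0 J2=0
add link → L=3 J1=0 J2=0
R@1,0 dof=1 J1 → L=3 J1=1 J2=0
add link → L=4 J1=1 J2=0
add link → L=5 J1=1 J2=0
P@3,4 dof=1 J1 → L=5 J1=2 J2=0
add link → L=6 J1=2 J2=0
C@2,1 dof=2 J2 → L=6 J1=2 J2=1
R@0,3 dof=1 J1 → L=6 J1=3 J2=1
add link → L=7 J1=3 J2=1
C@5,1 dof=2 J2 → L=7 J1=3 J2=2
C@6,2 dof=2 J2 → L=7 J1=3 J2=3
PS@6,4 dof=2 J2 → L=7 J1=3 J2=4
add link → L=8 J1=3 J2=4
add link → L=9 J1=3 J2=4
PS@6,8 dof=2 J2 → L=9 J1=3 J2=5
add link → L=10 J1=3 J2=5
P@0,7 dof=1 J1 → L=10 J1=4 J2=5
C@9,5 dof=2 J2 → L=10 J1=4 J2=6
M=3(L−1)−2J1−J2=3·9−2·4−6=13

M = 13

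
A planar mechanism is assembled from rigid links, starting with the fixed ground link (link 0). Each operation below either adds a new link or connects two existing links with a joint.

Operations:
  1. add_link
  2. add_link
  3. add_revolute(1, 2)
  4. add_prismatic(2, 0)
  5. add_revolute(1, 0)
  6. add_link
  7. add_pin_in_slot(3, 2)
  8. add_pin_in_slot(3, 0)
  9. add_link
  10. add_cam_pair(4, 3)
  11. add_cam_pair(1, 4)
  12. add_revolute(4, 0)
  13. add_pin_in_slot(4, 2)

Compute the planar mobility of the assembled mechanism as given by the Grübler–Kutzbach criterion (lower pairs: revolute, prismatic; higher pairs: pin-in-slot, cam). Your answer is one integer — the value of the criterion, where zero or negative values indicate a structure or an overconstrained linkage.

M = -1

(L,J1,J2)=(1,0,0); link0 fixed
link1: (2,0,0)
link2: (3,0,0)
R 1-2 [J1]: (3,1,0)
P 2-0 [J1]: (3,2,0)
R 1-0 [J1]: (3,3,0)
link3: (4,3,0)
PS 3-2 [J2]: (4,3,1)
PS 3-0 [J2]: (4,3,2)
link4: (5,3,2)
C 4-3 [J2]: (5,3,3)
C 1-4 [J2]: (5,3,4)
R 4-0 [J1]: (5,4,4)
PS 4-2 [J2]: (5,4,5)
Grübler: 3·4 − 2·4 − 5 = -1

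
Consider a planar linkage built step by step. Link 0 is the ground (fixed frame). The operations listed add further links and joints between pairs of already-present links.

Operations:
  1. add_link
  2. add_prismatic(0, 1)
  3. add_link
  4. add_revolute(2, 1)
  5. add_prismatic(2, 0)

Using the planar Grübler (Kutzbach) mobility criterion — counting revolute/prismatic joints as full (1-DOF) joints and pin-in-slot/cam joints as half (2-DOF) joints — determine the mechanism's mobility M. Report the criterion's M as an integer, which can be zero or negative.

M = 0

link 0 = ground. State L|J1|J2 = 1|0|0
+link1  2|0|0
P(0,1) f=1→J1  2|1|0
+link2  3|1|0
R(2,1) f=1→J1  3|2|0
P(2,0) f=1→J1  3|3|0
M = 3(3−1)−2·3−0 = 6−6−0 = 0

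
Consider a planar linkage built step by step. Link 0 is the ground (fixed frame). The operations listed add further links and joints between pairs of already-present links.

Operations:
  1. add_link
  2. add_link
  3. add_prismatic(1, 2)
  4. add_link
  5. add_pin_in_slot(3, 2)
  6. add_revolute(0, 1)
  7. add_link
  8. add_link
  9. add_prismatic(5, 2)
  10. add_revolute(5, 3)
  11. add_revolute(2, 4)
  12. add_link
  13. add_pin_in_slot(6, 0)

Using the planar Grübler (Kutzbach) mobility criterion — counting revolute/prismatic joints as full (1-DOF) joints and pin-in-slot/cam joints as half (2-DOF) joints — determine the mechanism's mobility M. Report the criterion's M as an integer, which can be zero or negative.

(L,J1,J2)=(1,0,0); link0 fixed
link1: (2,0,0)
link2: (3,0,0)
P 1-2 [J1]: (3,1,0)
link3: (4,1,0)
PS 3-2 [J2]: (4,1,1)
R 0-1 [J1]: (4,2,1)
link4: (5,2,1)
link5: (6,2,1)
P 5-2 [J1]: (6,3,1)
R 5-3 [J1]: (6,4,1)
R 2-4 [J1]: (6,5,1)
link6: (7,5,1)
PS 6-0 [J2]: (7,5,2)
Grübler: 3·6 − 2·5 − 2 = 6

M = 6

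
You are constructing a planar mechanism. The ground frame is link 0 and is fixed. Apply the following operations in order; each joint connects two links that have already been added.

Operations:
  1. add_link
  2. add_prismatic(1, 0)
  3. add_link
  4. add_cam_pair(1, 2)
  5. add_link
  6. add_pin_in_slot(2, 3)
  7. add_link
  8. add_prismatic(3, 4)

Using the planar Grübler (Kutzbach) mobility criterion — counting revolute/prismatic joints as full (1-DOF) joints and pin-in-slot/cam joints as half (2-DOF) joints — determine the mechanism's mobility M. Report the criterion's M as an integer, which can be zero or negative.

M = 6

link 0 = ground. State L|J1|J2 = 1|0|0
+link1  2|0|0
P(1,0) f=1→J1  2|1|0
+link2  3|1|0
C(1,2) f=2→J2  3|1|1
+link3  4|1|1
PS(2,3) f=2→J2  4|1|2
+link4  5|1|2
P(3,4) f=1→J1  5|2|2
M = 3(5−1)−2·2−2 = 12−4−2 = 6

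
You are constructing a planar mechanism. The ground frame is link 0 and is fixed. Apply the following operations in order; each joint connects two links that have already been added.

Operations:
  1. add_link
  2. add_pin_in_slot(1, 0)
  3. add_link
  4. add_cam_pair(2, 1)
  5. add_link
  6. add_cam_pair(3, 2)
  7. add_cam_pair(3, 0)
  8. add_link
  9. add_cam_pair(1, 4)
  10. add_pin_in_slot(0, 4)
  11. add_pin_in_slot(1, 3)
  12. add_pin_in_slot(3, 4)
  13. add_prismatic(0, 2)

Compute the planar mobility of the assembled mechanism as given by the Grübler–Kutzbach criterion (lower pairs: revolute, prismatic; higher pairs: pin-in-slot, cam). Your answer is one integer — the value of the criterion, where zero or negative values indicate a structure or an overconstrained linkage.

link 0 = ground. State L|J1|J2 = 1|0|0
+link1  2|0|0
PS(1,0) f=2→J2  2|0|1
+link2  3|0|1
C(2,1) f=2→J2  3|0|2
+link3  4|0|2
C(3,2) f=2→J2  4|0|3
C(3,0) f=2→J2  4|0|4
+link4  5|0|4
C(1,4) f=2→J2  5|0|5
PS(0,4) f=2→J2  5|0|6
PS(1,3) f=2→J2  5|0|7
PS(3,4) f=2→J2  5|0|8
P(0,2) f=1→J1  5|1|8
M = 3(5−1)−2·1−8 = 12−2−8 = 2

M = 2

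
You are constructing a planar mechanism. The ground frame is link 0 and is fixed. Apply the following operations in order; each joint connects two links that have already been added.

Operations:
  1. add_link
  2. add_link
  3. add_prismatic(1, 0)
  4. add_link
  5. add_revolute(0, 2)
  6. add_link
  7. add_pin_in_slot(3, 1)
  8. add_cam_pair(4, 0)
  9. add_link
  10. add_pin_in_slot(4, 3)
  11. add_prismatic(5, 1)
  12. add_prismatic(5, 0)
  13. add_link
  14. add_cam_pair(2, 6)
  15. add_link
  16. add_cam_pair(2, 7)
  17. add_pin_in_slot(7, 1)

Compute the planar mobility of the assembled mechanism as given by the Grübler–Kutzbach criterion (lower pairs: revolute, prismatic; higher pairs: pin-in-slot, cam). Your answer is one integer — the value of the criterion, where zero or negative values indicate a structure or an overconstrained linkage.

M = 7

(L,J1,J2)=(1,0,0); link0 fixed
link1: (2,0,0)
link2: (3,0,0)
P 1-0 [J1]: (3,1,0)
link3: (4,1,0)
R 0-2 [J1]: (4,2,0)
link4: (5,2,0)
PS 3-1 [J2]: (5,2,1)
C 4-0 [J2]: (5,2,2)
link5: (6,2,2)
PS 4-3 [J2]: (6,2,3)
P 5-1 [J1]: (6,3,3)
P 5-0 [J1]: (6,4,3)
link6: (7,4,3)
C 2-6 [J2]: (7,4,4)
link7: (8,4,4)
C 2-7 [J2]: (8,4,5)
PS 7-1 [J2]: (8,4,6)
Grübler: 3·7 − 2·4 − 6 = 7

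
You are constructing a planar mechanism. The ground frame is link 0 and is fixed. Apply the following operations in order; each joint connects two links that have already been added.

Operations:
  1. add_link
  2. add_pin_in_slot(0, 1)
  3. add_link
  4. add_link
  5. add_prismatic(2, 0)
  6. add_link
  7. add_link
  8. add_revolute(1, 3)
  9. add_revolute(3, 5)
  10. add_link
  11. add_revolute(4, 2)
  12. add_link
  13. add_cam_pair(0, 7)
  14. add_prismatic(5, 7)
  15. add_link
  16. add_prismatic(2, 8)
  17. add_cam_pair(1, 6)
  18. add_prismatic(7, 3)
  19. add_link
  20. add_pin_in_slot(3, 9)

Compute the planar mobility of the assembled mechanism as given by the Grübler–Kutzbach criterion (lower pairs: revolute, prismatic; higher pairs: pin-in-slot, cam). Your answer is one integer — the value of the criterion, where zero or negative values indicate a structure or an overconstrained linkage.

M = 9

L=1 J1=0 J2=0
add link → L=2 J1=0 J2=0
PS@0,1 dof=2 J2 → L=2 J1=0 J2=1
add link → L=3 J1=0 J2=1
add link → L=4 J1=0 J2=1
P@2,0 dof=1 J1 → L=4 J1=1 J2=1
add link → L=5 J1=1 J2=1
add link → L=6 J1=1 J2=1
R@1,3 dof=1 J1 → L=6 J1=2 J2=1
R@3,5 dof=1 J1 → L=6 J1=3 J2=1
add link → L=7 J1=3 J2=1
R@4,2 dof=1 J1 → L=7 J1=4 J2=1
add link → L=8 J1=4 J2=1
C@0,7 dof=2 J2 → L=8 J1=4 J2=2
P@5,7 dof=1 J1 → L=8 J1=5 J2=2
add link → L=9 J1=5 J2=2
P@2,8 dof=1 J1 → L=9 J1=6 J2=2
C@1,6 dof=2 J2 → L=9 J1=6 J2=3
P@7,3 dof=1 J1 → L=9 J1=7 J2=3
add link → L=10 J1=7 J2=3
PS@3,9 dof=2 J2 → L=10 J1=7 J2=4
M=3(L−1)−2J1−J2=3·9−2·7−4=9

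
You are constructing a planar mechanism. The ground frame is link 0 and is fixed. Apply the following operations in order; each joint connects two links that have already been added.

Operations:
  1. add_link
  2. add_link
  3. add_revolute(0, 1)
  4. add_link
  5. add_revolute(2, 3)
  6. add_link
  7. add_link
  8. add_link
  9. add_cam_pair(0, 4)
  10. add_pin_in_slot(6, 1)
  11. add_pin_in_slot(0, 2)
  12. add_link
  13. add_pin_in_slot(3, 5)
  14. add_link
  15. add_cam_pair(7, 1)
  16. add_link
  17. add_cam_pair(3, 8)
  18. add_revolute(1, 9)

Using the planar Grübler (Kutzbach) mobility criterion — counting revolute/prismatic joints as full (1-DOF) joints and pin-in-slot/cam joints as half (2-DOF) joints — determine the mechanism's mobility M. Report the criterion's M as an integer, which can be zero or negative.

M = 15

[1;0;0] (link 0 is ground)
L+ [2;0;0]
L+ [3;0;0]
R(0,1)∈J1 [3;1;0]
L+ [4;1;0]
R(2,3)∈J1 [4;2;0]
L+ [5;2;0]
L+ [6;2;0]
L+ [7;2;0]
C(0,4)∈J2 [7;2;1]
PS(6,1)∈J2 [7;2;2]
PS(0,2)∈J2 [7;2;3]
L+ [8;2;3]
PS(3,5)∈J2 [8;2;4]
L+ [9;2;4]
C(7,1)∈J2 [9;2;5]
L+ [10;2;5]
C(3,8)∈J2 [10;2;6]
R(1,9)∈J1 [10;3;6]
mobility = 27 − 6 − 6 = 15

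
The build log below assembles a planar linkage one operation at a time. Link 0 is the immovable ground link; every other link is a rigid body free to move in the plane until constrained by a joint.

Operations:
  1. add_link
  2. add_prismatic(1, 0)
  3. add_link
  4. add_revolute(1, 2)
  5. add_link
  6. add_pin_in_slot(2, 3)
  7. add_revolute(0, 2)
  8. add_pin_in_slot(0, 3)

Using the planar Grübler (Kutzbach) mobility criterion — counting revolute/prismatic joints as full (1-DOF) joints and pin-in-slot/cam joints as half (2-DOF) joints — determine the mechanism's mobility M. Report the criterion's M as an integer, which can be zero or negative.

(L,J1,J2)=(1,0,0); link0 fixed
link1: (2,0,0)
P 1-0 [J1]: (2,1,0)
link2: (3,1,0)
R 1-2 [J1]: (3,2,0)
link3: (4,2,0)
PS 2-3 [J2]: (4,2,1)
R 0-2 [J1]: (4,3,1)
PS 0-3 [J2]: (4,3,2)
Grübler: 3·3 − 2·3 − 2 = 1

M = 1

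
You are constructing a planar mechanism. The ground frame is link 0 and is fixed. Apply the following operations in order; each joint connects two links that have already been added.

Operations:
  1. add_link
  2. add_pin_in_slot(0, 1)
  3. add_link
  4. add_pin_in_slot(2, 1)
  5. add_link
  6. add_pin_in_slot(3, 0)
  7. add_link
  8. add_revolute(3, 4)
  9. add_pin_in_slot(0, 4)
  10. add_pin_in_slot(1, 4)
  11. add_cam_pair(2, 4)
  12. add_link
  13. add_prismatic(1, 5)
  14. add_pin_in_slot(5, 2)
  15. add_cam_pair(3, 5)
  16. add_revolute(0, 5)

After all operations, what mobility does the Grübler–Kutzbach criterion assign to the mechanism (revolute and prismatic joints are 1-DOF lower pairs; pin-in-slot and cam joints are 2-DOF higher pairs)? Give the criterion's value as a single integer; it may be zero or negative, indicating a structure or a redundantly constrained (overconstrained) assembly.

M = 1

L=1 J1=0 J2=0
add link → L=2 J1=0 J2=0
PS@0,1 dof=2 J2 → L=2 J1=0 J2=1
add link → L=3 J1=0 J2=1
PS@2,1 dof=2 J2 → L=3 J1=0 J2=2
add link → L=4 J1=0 J2=2
PS@3,0 dof=2 J2 → L=4 J1=0 J2=3
add link → L=5 J1=0 J2=3
R@3,4 dof=1 J1 → L=5 J1=1 J2=3
PS@0,4 dof=2 J2 → L=5 J1=1 J2=4
PS@1,4 dof=2 J2 → L=5 J1=1 J2=5
C@2,4 dof=2 J2 → L=5 J1=1 J2=6
add link → L=6 J1=1 J2=6
P@1,5 dof=1 J1 → L=6 J1=2 J2=6
PS@5,2 dof=2 J2 → L=6 J1=2 J2=7
C@3,5 dof=2 J2 → L=6 J1=2 J2=8
R@0,5 dof=1 J1 → L=6 J1=3 J2=8
M=3(L−1)−2J1−J2=3·5−2·3−8=1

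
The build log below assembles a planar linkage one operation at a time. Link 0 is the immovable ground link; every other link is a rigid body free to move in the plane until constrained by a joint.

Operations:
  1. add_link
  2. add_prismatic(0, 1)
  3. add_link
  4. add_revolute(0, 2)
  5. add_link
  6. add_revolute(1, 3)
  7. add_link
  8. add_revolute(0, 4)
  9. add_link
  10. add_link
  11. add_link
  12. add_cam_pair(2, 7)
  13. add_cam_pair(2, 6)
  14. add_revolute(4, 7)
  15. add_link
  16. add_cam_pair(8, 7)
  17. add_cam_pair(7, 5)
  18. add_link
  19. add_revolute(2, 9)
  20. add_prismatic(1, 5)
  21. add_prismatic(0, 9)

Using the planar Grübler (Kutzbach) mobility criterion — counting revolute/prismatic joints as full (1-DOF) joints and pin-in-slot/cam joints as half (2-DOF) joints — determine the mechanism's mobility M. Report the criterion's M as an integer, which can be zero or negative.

[1;0;0] (link 0 is ground)
L+ [2;0;0]
P(0,1)∈J1 [2;1;0]
L+ [3;1;0]
R(0,2)∈J1 [3;2;0]
L+ [4;2;0]
R(1,3)∈J1 [4;3;0]
L+ [5;3;0]
R(0,4)∈J1 [5;4;0]
L+ [6;4;0]
L+ [7;4;0]
L+ [8;4;0]
C(2,7)∈J2 [8;4;1]
C(2,6)∈J2 [8;4;2]
R(4,7)∈J1 [8;5;2]
L+ [9;5;2]
C(8,7)∈J2 [9;5;3]
C(7,5)∈J2 [9;5;4]
L+ [10;5;4]
R(2,9)∈J1 [10;6;4]
P(1,5)∈J1 [10;7;4]
P(0,9)∈J1 [10;8;4]
mobility = 27 − 16 − 4 = 7

M = 7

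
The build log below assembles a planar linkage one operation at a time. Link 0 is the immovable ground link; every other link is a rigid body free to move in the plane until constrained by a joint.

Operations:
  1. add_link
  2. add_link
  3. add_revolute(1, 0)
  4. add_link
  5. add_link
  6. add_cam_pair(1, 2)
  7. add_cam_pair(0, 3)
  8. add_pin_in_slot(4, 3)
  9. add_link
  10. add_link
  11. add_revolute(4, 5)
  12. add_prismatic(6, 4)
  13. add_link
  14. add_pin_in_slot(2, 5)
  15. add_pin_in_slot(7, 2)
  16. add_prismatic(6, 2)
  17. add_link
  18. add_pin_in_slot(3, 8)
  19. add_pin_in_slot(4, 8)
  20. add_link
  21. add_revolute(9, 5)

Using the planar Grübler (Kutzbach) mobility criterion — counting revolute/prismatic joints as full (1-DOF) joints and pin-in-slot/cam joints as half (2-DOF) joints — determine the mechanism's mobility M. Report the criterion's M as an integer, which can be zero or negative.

M = 10

ground; <1,0,0>
#1 <2,0,0>
#2 <3,0,0>
R:1↔0 J1 <3,1,0>
#3 <4,1,0>
#4 <5,1,0>
C:1↔2 J2 <5,1,1>
C:0↔3 J2 <5,1,2>
PS:4↔3 J2 <5,1,3>
#5 <6,1,3>
#6 <7,1,3>
R:4↔5 J1 <7,2,3>
P:6↔4 J1 <7,3,3>
#7 <8,3,3>
PS:2↔5 J2 <8,3,4>
PS:7↔2 J2 <8,3,5>
P:6↔2 J1 <8,4,5>
#8 <9,4,5>
PS:3↔8 J2 <9,4,6>
PS:4↔8 J2 <9,4,7>
#9 <10,4,7>
R:9↔5 J1 <10,5,7>
3×9 − 2×5 − 1×7 = 10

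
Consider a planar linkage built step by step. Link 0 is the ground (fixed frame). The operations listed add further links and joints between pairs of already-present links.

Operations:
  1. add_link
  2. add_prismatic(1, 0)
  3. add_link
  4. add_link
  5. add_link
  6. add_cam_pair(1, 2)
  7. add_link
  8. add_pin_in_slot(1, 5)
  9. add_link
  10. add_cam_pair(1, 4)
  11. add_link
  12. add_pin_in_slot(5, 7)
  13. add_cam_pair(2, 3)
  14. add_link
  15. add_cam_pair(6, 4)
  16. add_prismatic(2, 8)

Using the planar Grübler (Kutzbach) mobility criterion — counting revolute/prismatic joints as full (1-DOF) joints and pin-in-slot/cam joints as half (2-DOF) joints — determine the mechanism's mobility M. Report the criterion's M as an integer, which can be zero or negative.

ground; <1,0,0>
#1 <2,0,0>
P:1↔0 J1 <2,1,0>
#2 <3,1,0>
#3 <4,1,0>
#4 <5,1,0>
C:1↔2 J2 <5,1,1>
#5 <6,1,1>
PS:1↔5 J2 <6,1,2>
#6 <7,1,2>
C:1↔4 J2 <7,1,3>
#7 <8,1,3>
PS:5↔7 J2 <8,1,4>
C:2↔3 J2 <8,1,5>
#8 <9,1,5>
C:6↔4 J2 <9,1,6>
P:2↔8 J1 <9,2,6>
3×8 − 2×2 − 1×6 = 14

M = 14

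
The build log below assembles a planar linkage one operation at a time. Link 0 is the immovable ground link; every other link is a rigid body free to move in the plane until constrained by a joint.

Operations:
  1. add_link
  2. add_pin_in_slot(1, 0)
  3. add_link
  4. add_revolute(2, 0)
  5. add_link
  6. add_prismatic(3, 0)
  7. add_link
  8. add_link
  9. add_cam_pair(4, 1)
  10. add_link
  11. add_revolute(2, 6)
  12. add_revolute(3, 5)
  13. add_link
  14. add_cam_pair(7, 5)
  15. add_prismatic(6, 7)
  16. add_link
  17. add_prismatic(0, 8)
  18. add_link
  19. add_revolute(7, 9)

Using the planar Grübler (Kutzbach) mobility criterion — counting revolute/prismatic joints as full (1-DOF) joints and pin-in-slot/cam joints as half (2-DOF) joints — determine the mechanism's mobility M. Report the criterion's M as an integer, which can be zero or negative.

[1;0;0] (link 0 is ground)
L+ [2;0;0]
PS(1,0)∈J2 [2;0;1]
L+ [3;0;1]
R(2,0)∈J1 [3;1;1]
L+ [4;1;1]
P(3,0)∈J1 [4;2;1]
L+ [5;2;1]
L+ [6;2;1]
C(4,1)∈J2 [6;2;2]
L+ [7;2;2]
R(2,6)∈J1 [7;3;2]
R(3,5)∈J1 [7;4;2]
L+ [8;4;2]
C(7,5)∈J2 [8;4;3]
P(6,7)∈J1 [8;5;3]
L+ [9;5;3]
P(0,8)∈J1 [9;6;3]
L+ [10;6;3]
R(7,9)∈J1 [10;7;3]
mobility = 27 − 14 − 3 = 10

M = 10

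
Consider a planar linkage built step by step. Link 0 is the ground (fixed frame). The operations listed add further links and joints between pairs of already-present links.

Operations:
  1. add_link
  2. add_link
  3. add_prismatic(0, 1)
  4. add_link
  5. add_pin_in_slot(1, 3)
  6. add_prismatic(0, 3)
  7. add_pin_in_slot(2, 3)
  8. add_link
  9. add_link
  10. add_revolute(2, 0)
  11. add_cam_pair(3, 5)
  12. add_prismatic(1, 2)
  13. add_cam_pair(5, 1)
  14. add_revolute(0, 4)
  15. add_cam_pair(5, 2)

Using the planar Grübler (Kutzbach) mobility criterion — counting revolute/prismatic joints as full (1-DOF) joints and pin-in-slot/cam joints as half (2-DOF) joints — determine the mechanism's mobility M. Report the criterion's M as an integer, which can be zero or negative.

M = 0

link 0 = ground. State L|J1|J2 = 1|0|0
+link1  2|0|0
+link2  3|0|0
P(0,1) f=1→J1  3|1|0
+link3  4|1|0
PS(1,3) f=2→J2  4|1|1
P(0,3) f=1→J1  4|2|1
PS(2,3) f=2→J2  4|2|2
+link4  5|2|2
+link5  6|2|2
R(2,0) f=1→J1  6|3|2
C(3,5) f=2→J2  6|3|3
P(1,2) f=1→J1  6|4|3
C(5,1) f=2→J2  6|4|4
R(0,4) f=1→J1  6|5|4
C(5,2) f=2→J2  6|5|5
M = 3(6−1)−2·5−5 = 15−10−5 = 0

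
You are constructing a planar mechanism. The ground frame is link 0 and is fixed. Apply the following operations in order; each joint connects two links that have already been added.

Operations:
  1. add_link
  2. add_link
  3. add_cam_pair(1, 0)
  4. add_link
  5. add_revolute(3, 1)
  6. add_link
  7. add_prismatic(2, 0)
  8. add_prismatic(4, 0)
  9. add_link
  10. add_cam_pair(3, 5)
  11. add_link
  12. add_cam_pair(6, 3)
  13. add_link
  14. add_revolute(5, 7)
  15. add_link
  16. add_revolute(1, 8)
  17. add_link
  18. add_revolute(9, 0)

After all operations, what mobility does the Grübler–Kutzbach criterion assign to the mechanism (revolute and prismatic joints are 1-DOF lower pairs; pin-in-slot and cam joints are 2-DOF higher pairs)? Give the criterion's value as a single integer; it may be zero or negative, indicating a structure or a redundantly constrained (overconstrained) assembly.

(L,J1,J2)=(1,0,0); link0 fixed
link1: (2,0,0)
link2: (3,0,0)
C 1-0 [J2]: (3,0,1)
link3: (4,0,1)
R 3-1 [J1]: (4,1,1)
link4: (5,1,1)
P 2-0 [J1]: (5,2,1)
P 4-0 [J1]: (5,3,1)
link5: (6,3,1)
C 3-5 [J2]: (6,3,2)
link6: (7,3,2)
C 6-3 [J2]: (7,3,3)
link7: (8,3,3)
R 5-7 [J1]: (8,4,3)
link8: (9,4,3)
R 1-8 [J1]: (9,5,3)
link9: (10,5,3)
R 9-0 [J1]: (10,6,3)
Grübler: 3·9 − 2·6 − 3 = 12

M = 12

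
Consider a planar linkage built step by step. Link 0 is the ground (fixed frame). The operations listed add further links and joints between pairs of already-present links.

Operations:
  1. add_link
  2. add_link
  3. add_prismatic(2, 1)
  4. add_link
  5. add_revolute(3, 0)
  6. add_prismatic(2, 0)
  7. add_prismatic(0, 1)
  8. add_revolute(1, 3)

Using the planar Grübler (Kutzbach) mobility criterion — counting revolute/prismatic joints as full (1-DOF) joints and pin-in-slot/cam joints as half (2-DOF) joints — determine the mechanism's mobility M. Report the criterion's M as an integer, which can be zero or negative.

link 0 = ground. State L|J1|J2 = 1|0|0
+link1  2|0|0
+link2  3|0|0
P(2,1) f=1→J1  3|1|0
+link3  4|1|0
R(3,0) f=1→J1  4|2|0
P(2,0) f=1→J1  4|3|0
P(0,1) f=1→J1  4|4|0
R(1,3) f=1→J1  4|5|0
M = 3(4−1)−2·5−0 = 9−10−0 = -1

M = -1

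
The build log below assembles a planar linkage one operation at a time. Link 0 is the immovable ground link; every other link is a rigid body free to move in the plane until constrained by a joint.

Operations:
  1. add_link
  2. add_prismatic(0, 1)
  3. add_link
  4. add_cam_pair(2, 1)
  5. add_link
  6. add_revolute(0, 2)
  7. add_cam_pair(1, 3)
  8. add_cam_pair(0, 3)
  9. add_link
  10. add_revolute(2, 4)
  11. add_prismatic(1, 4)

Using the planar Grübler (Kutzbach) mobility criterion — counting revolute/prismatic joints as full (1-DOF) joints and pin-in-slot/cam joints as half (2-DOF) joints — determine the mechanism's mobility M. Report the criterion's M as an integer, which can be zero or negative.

ground; <1,0,0>
#1 <2,0,0>
P:0↔1 J1 <2,1,0>
#2 <3,1,0>
C:2↔1 J2 <3,1,1>
#3 <4,1,1>
R:0↔2 J1 <4,2,1>
C:1↔3 J2 <4,2,2>
C:0↔3 J2 <4,2,3>
#4 <5,2,3>
R:2↔4 J1 <5,3,3>
P:1↔4 J1 <5,4,3>
3×4 − 2×4 − 1×3 = 1

M = 1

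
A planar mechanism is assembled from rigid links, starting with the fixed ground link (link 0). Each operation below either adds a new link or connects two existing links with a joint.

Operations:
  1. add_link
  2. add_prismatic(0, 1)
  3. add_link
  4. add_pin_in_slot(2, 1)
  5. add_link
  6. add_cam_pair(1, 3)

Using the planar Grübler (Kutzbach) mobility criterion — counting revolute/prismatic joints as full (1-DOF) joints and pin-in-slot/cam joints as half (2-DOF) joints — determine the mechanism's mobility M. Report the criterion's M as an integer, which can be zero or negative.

link 0 = ground. State L|J1|J2 = 1|0|0
+link1  2|0|0
P(0,1) f=1→J1  2|1|0
+link2  3|1|0
PS(2,1) f=2→J2  3|1|1
+link3  4|1|1
C(1,3) f=2→J2  4|1|2
M = 3(4−1)−2·1−2 = 9−2−2 = 5

M = 5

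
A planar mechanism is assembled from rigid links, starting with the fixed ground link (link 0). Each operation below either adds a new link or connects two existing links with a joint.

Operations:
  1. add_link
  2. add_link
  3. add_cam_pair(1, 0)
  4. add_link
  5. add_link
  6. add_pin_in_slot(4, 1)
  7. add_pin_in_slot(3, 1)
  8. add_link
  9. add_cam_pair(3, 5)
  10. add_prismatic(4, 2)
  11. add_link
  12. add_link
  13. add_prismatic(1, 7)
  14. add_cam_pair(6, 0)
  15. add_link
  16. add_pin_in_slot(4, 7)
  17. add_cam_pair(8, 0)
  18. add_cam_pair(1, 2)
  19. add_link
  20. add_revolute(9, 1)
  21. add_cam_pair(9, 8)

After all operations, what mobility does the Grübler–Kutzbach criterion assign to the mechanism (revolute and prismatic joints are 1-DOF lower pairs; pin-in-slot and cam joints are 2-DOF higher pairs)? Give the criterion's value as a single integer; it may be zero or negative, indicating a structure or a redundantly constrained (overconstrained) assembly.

M = 12

link 0 = ground. State L|J1|J2 = 1|0|0
+link1  2|0|0
+link2  3|0|0
C(1,0) f=2→J2  3|0|1
+link3  4|0|1
+link4  5|0|1
PS(4,1) f=2→J2  5|0|2
PS(3,1) f=2→J2  5|0|3
+link5  6|0|3
C(3,5) f=2→J2  6|0|4
P(4,2) f=1→J1  6|1|4
+link6  7|1|4
+link7  8|1|4
P(1,7) f=1→J1  8|2|4
C(6,0) f=2→J2  8|2|5
+link8  9|2|5
PS(4,7) f=2→J2  9|2|6
C(8,0) f=2→J2  9|2|7
C(1,2) f=2→J2  9|2|8
+link9  10|2|8
R(9,1) f=1→J1  10|3|8
C(9,8) f=2→J2  10|3|9
M = 3(10−1)−2·3−9 = 27−6−9 = 12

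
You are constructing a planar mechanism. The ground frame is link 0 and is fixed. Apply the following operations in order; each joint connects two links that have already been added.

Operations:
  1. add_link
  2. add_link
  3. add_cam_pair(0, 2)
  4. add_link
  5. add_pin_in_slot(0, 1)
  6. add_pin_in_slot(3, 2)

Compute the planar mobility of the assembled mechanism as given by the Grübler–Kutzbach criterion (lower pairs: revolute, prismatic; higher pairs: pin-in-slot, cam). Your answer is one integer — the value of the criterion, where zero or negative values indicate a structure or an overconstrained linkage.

M = 6

(L,J1,J2)=(1,0,0); link0 fixed
link1: (2,0,0)
link2: (3,0,0)
C 0-2 [J2]: (3,0,1)
link3: (4,0,1)
PS 0-1 [J2]: (4,0,2)
PS 3-2 [J2]: (4,0,3)
Grübler: 3·3 − 2·0 − 3 = 6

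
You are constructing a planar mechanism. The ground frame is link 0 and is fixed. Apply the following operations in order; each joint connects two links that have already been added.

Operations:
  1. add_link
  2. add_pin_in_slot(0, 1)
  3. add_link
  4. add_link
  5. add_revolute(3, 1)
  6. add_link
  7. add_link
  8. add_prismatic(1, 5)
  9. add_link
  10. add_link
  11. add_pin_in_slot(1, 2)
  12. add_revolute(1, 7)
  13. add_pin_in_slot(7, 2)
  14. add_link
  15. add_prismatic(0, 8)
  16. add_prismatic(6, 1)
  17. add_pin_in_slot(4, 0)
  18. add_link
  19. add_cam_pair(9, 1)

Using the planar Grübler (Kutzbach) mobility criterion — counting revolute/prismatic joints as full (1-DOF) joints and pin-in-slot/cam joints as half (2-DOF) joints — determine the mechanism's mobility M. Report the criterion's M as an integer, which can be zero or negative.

M = 12

ground; <1,0,0>
#1 <2,0,0>
PS:0↔1 J2 <2,0,1>
#2 <3,0,1>
#3 <4,0,1>
R:3↔1 J1 <4,1,1>
#4 <5,1,1>
#5 <6,1,1>
P:1↔5 J1 <6,2,1>
#6 <7,2,1>
#7 <8,2,1>
PS:1↔2 J2 <8,2,2>
R:1↔7 J1 <8,3,2>
PS:7↔2 J2 <8,3,3>
#8 <9,3,3>
P:0↔8 J1 <9,4,3>
P:6↔1 J1 <9,5,3>
PS:4↔0 J2 <9,5,4>
#9 <10,5,4>
C:9↔1 J2 <10,5,5>
3×9 − 2×5 − 1×5 = 12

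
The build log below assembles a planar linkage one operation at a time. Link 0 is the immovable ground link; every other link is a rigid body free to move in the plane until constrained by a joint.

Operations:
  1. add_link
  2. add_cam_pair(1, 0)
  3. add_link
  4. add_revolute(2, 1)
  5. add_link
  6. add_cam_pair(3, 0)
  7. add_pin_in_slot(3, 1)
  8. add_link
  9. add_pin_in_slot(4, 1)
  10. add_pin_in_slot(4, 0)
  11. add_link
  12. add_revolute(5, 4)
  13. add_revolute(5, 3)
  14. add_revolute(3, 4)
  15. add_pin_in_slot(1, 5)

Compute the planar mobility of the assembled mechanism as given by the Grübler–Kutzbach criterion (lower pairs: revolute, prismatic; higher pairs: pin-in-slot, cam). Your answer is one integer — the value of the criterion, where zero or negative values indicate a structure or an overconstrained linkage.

M = 1

L=1 J1=0 J2=0
add link → L=2 J1=0 J2=0
C@1,0 dof=2 J2 → L=2 J1=0 J2=1
add link → L=3 J1=0 J2=1
R@2,1 dof=1 J1 → L=3 J1=1 J2=1
add link → L=4 J1=1 J2=1
C@3,0 dof=2 J2 → L=4 J1=1 J2=2
PS@3,1 dof=2 J2 → L=4 J1=1 J2=3
add link → L=5 J1=1 J2=3
PS@4,1 dof=2 J2 → L=5 J1=1 J2=4
PS@4,0 dof=2 J2 → L=5 J1=1 J2=5
add link → L=6 J1=1 J2=5
R@5,4 dof=1 J1 → L=6 J1=2 J2=5
R@5,3 dof=1 J1 → L=6 J1=3 J2=5
R@3,4 dof=1 J1 → L=6 J1=4 J2=5
PS@1,5 dof=2 J2 → L=6 J1=4 J2=6
M=3(L−1)−2J1−J2=3·5−2·4−6=1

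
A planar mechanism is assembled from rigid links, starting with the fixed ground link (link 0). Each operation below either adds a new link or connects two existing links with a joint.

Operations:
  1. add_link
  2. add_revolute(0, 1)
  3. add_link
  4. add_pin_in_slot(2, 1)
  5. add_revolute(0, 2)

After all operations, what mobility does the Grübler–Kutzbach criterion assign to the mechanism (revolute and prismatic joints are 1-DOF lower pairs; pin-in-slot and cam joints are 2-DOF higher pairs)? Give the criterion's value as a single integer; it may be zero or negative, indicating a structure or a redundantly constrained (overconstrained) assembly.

M = 1

(L,J1,J2)=(1,0,0); link0 fixed
link1: (2,0,0)
R 0-1 [J1]: (2,1,0)
link2: (3,1,0)
PS 2-1 [J2]: (3,1,1)
R 0-2 [J1]: (3,2,1)
Grübler: 3·2 − 2·2 − 1 = 1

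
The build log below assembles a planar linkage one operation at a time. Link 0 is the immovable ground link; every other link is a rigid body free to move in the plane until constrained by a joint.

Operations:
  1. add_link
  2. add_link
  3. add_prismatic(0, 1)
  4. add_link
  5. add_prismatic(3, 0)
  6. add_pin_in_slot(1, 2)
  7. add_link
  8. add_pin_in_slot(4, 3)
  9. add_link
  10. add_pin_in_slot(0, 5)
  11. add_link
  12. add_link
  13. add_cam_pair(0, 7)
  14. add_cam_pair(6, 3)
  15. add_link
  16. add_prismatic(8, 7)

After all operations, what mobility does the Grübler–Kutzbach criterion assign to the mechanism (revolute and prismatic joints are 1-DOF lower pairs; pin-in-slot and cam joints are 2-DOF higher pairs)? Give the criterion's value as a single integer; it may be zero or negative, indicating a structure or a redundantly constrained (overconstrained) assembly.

M = 13

[1;0;0] (link 0 is ground)
L+ [2;0;0]
L+ [3;0;0]
P(0,1)∈J1 [3;1;0]
L+ [4;1;0]
P(3,0)∈J1 [4;2;0]
PS(1,2)∈J2 [4;2;1]
L+ [5;2;1]
PS(4,3)∈J2 [5;2;2]
L+ [6;2;2]
PS(0,5)∈J2 [6;2;3]
L+ [7;2;3]
L+ [8;2;3]
C(0,7)∈J2 [8;2;4]
C(6,3)∈J2 [8;2;5]
L+ [9;2;5]
P(8,7)∈J1 [9;3;5]
mobility = 24 − 6 − 5 = 13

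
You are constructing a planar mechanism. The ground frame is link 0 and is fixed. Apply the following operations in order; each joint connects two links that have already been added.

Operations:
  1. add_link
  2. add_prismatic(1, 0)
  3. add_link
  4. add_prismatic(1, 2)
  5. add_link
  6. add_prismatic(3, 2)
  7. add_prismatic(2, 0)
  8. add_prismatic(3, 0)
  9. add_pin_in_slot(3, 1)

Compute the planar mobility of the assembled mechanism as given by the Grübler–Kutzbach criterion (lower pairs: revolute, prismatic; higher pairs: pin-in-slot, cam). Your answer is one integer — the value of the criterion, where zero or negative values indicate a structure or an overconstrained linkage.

(L,J1,J2)=(1,0,0); link0 fixed
link1: (2,0,0)
P 1-0 [J1]: (2,1,0)
link2: (3,1,0)
P 1-2 [J1]: (3,2,0)
link3: (4,2,0)
P 3-2 [J1]: (4,3,0)
P 2-0 [J1]: (4,4,0)
P 3-0 [J1]: (4,5,0)
PS 3-1 [J2]: (4,5,1)
Grübler: 3·3 − 2·5 − 1 = -2

M = -2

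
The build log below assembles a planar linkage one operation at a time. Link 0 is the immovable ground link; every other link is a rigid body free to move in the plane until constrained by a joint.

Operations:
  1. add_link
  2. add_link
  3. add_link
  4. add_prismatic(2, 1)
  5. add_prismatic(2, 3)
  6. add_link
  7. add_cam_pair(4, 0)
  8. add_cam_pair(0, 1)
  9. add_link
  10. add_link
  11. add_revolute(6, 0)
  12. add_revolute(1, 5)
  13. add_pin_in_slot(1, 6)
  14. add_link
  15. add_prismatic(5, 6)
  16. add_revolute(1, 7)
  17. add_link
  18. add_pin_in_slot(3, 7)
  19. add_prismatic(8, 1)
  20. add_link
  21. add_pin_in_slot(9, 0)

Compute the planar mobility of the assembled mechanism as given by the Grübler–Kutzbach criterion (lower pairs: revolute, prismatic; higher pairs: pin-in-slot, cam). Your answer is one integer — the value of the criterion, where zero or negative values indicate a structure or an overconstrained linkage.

(L,J1,J2)=(1,0,0); link0 fixed
link1: (2,0,0)
link2: (3,0,0)
link3: (4,0,0)
P 2-1 [J1]: (4,1,0)
P 2-3 [J1]: (4,2,0)
link4: (5,2,0)
C 4-0 [J2]: (5,2,1)
C 0-1 [J2]: (5,2,2)
link5: (6,2,2)
link6: (7,2,2)
R 6-0 [J1]: (7,3,2)
R 1-5 [J1]: (7,4,2)
PS 1-6 [J2]: (7,4,3)
link7: (8,4,3)
P 5-6 [J1]: (8,5,3)
R 1-7 [J1]: (8,6,3)
link8: (9,6,3)
PS 3-7 [J2]: (9,6,4)
P 8-1 [J1]: (9,7,4)
link9: (10,7,4)
PS 9-0 [J2]: (10,7,5)
Grübler: 3·9 − 2·7 − 5 = 8

M = 8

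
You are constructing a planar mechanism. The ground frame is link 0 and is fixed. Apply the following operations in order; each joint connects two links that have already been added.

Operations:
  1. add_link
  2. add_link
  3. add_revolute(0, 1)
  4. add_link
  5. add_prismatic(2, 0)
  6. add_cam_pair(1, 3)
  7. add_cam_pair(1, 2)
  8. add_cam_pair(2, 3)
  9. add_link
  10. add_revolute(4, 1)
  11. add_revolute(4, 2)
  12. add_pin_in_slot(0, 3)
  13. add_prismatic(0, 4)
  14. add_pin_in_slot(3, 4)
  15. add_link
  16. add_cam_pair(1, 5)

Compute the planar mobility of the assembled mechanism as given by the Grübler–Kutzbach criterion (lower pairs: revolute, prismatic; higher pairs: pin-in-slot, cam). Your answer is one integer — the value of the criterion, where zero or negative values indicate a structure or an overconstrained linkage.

ground; <1,0,0>
#1 <2,0,0>
#2 <3,0,0>
R:0↔1 J1 <3,1,0>
#3 <4,1,0>
P:2↔0 J1 <4,2,0>
C:1↔3 J2 <4,2,1>
C:1↔2 J2 <4,2,2>
C:2↔3 J2 <4,2,3>
#4 <5,2,3>
R:4↔1 J1 <5,3,3>
R:4↔2 J1 <5,4,3>
PS:0↔3 J2 <5,4,4>
P:0↔4 J1 <5,5,4>
PS:3↔4 J2 <5,5,5>
#5 <6,5,5>
C:1↔5 J2 <6,5,6>
3×5 − 2×5 − 1×6 = -1

M = -1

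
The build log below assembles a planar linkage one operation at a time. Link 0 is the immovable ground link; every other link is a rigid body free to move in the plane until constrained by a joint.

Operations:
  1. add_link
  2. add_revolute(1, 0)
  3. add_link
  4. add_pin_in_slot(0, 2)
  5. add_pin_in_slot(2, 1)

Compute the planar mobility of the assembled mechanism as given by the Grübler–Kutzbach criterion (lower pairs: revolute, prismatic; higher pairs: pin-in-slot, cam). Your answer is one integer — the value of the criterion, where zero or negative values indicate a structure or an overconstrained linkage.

link 0 = ground. State L|J1|J2 = 1|0|0
+link1  2|0|0
R(1,0) f=1→J1  2|1|0
+link2  3|1|0
PS(0,2) f=2→J2  3|1|1
PS(2,1) f=2→J2  3|1|2
M = 3(3−1)−2·1−2 = 6−2−2 = 2

M = 2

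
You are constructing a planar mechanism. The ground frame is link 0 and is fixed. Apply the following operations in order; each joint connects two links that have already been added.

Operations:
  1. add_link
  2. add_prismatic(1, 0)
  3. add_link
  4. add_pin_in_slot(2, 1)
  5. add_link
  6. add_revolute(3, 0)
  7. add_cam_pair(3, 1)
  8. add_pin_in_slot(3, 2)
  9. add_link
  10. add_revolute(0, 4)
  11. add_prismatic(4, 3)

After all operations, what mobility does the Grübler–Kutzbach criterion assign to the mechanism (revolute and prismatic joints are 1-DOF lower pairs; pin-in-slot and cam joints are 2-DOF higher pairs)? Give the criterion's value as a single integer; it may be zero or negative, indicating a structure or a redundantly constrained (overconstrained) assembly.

M = 1

ground; <1,0,0>
#1 <2,0,0>
P:1↔0 J1 <2,1,0>
#2 <3,1,0>
PS:2↔1 J2 <3,1,1>
#3 <4,1,1>
R:3↔0 J1 <4,2,1>
C:3↔1 J2 <4,2,2>
PS:3↔2 J2 <4,2,3>
#4 <5,2,3>
R:0↔4 J1 <5,3,3>
P:4↔3 J1 <5,4,3>
3×4 − 2×4 − 1×3 = 1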